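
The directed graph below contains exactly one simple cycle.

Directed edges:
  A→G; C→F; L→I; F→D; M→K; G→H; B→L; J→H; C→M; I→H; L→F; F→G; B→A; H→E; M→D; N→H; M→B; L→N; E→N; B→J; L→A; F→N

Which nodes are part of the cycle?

E, H, N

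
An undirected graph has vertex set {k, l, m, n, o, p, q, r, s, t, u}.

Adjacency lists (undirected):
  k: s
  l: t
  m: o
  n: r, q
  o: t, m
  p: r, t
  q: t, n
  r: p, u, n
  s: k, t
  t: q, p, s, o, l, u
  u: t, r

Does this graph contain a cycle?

DFS, tracking each vertex's parent; an edge to a visited non-parent vertex closes a cycle.
Start from k:
visit k (parent –)
  visit s (parent k)
    s–k: parent, skip
    visit t (parent s)
      visit q (parent t)
        q–t: parent, skip
        visit n (parent q)
          visit r (parent n)
            visit p (parent r)
              p–r: parent, skip
              p–t: t visited and ≠ parent → cycle
Cycle: t – q – n – r – p – t.

Yes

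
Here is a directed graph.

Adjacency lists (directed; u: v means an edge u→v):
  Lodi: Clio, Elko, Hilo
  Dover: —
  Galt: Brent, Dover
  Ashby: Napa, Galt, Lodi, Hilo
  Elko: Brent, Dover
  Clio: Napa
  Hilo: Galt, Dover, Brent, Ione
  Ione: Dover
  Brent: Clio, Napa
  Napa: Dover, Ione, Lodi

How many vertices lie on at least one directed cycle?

A vertex is on a directed cycle iff it belongs to a strongly connected component of size ≥ 2 (or has a self-loop).
The vertices on cycles are {Clio, Elko, Galt, Hilo, Lodi, Napa, Brent} — 7 in total.

7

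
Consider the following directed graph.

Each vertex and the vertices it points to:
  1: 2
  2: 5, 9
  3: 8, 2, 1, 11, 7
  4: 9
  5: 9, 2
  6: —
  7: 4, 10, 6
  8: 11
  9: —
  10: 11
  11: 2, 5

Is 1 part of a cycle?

1 lies on a cycle iff there is a path from 1 back to itself.
Exploring from 1, it never reaches itself; equivalently, its strongly connected component is a singleton.

No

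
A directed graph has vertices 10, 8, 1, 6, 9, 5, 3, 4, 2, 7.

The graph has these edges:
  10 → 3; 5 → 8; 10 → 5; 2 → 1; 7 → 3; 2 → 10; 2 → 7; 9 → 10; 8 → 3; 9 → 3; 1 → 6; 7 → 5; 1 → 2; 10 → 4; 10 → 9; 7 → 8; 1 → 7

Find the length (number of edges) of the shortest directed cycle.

2

For each vertex v, BFS finds the shortest path from v back to v.
The shortest such closed walk is 1 → 2 → 1, length 2.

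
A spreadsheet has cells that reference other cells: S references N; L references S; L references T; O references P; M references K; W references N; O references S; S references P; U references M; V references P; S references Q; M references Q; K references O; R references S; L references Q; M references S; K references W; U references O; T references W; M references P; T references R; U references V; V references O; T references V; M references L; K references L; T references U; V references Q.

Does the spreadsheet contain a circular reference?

DFS with white/gray/black marking, starting from Q:
Q gray
Q black
S gray
  P gray
  P black
  S→Q: Q black — skip
  N gray
  N black
S black
T gray
  R gray
    R→S: S black — skip
  R black
  U gray
    V gray
      V→P: P black — skip
      V→Q: Q black — skip
      O gray
        O→S: S black — skip
        O→P: P black — skip
      O black
    V black
    M gray
      M→P: P black — skip
      M→Q: Q black — skip
      K gray
        W gray
          W→N: N black — skip
        W black
        L gray
          L→T: T is gray → back edge
Back edge found, so a cycle exists: T → U → M → K → L → T.

Yes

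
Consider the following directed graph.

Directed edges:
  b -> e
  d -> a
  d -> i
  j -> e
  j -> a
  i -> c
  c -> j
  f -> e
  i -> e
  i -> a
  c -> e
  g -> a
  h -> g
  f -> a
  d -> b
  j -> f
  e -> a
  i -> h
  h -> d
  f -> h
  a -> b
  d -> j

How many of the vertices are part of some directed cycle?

9

A vertex is on a directed cycle iff it belongs to a strongly connected component of size ≥ 2 (or has a self-loop).
The vertices on cycles are {a, b, c, d, e, f, h, i, j} — 9 in total.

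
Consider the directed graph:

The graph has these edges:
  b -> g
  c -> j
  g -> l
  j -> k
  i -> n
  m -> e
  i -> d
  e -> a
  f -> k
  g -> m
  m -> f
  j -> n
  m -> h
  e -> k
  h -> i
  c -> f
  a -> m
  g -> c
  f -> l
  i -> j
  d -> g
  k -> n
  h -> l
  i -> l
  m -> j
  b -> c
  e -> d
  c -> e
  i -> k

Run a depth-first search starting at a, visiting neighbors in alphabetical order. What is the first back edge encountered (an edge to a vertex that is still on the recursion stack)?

DFS from a (visiting neighbors in alphabetical order); mark gray on enter, black on exit:
a gray
  m gray
    e gray
      e→a: a is gray → back edge
First back edge: e → a.

e->a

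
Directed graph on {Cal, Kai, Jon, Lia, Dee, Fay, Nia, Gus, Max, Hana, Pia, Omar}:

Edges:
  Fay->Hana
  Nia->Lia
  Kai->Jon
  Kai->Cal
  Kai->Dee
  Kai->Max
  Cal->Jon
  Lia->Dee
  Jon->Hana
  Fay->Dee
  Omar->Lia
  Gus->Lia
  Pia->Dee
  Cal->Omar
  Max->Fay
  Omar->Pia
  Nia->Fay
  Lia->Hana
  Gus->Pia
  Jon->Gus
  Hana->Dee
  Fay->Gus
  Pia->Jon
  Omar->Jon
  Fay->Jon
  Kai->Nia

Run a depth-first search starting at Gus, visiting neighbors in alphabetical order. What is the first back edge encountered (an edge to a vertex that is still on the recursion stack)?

DFS from Gus (visiting neighbors in alphabetical order); mark gray on enter, black on exit:
Gus gray
  Lia gray
    Dee gray
    Dee black
    Hana gray
      Hana→Dee: Dee black — skip
    Hana black
  Lia black
  Pia gray
    Pia→Dee: Dee black — skip
    Jon gray
      Jon→Gus: Gus is gray → back edge
First back edge: Jon → Gus.

Jon→Gus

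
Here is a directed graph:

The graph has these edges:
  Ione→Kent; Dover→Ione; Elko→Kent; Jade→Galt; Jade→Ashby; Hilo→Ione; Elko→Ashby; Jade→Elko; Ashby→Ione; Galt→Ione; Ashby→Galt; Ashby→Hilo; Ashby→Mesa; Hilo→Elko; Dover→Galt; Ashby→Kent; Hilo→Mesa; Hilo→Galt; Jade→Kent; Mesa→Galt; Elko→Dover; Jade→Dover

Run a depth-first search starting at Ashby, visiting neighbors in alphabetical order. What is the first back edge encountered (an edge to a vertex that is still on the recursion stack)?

Elko->Ashby

DFS from Ashby (visiting neighbors in alphabetical order); mark gray on enter, black on exit:
Ashby gray
  Galt gray
    Ione gray
      Kent gray
      Kent black
    Ione black
  Galt black
  Hilo gray
    Elko gray
      Elko→Ashby: Ashby is gray → back edge
First back edge: Elko → Ashby.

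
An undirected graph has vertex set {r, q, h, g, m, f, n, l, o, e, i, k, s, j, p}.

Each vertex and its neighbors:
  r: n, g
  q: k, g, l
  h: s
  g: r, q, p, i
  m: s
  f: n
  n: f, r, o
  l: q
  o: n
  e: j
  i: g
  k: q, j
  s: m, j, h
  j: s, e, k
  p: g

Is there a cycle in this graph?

No

DFS, tracking each vertex's parent; an edge to a visited non-parent vertex closes a cycle.
Start from n:
visit n (parent –)
  visit f (parent n)
    f–n: parent, skip
  visit r (parent n)
    r–n: parent, skip
    visit g (parent r)
      g–r: parent, skip
      visit q (parent g)
        visit k (parent q)
          k–q: parent, skip
          visit j (parent k)
            visit s (parent j)
              visit m (parent s)
                m–s: parent, skip
              s–j: parent, skip
              visit h (parent s)
                h–s: parent, skip
            visit e (parent j)
              e–j: parent, skip
            j–k: parent, skip
        q–g: parent, skip
        visit l (parent q)
          l–q: parent, skip
      visit p (parent g)
        p–g: parent, skip
      visit i (parent g)
        i–g: parent, skip
  visit o (parent n)
    o–n: parent, skip
No non-parent visited neighbor found — the graph is a forest.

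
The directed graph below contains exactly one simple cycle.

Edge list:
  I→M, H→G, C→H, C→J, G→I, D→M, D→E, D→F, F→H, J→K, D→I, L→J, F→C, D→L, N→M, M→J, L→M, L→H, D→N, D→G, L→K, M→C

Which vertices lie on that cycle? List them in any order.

C, G, H, I, M

DFS with gray/black marking from G:
G gray
  I gray
    M gray
      J gray
        K gray
        K black
      J black
      C gray
        H gray
          H→G: G is gray → back edge
Back edge closes the cycle G → I → M → C → H → G; its vertices are {C, G, H, I, M}.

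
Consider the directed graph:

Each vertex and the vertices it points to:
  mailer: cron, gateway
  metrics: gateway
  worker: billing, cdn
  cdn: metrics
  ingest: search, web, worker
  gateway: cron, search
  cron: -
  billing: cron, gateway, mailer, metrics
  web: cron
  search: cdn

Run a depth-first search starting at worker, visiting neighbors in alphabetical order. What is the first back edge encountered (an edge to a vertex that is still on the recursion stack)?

metrics→gateway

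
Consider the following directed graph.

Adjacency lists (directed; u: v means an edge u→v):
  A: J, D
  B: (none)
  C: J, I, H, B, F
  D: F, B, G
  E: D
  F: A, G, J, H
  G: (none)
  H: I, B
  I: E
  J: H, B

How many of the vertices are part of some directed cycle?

7

A vertex is on a directed cycle iff it belongs to a strongly connected component of size ≥ 2 (or has a self-loop).
The vertices on cycles are {A, D, E, F, H, I, J} — 7 in total.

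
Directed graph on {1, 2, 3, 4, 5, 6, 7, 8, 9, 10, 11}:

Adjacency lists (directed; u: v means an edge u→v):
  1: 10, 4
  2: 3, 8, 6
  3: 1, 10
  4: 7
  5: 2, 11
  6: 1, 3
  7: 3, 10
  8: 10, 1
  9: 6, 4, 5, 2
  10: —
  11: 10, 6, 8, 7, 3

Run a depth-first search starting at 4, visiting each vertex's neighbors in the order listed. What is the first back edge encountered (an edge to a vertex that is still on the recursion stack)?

1→4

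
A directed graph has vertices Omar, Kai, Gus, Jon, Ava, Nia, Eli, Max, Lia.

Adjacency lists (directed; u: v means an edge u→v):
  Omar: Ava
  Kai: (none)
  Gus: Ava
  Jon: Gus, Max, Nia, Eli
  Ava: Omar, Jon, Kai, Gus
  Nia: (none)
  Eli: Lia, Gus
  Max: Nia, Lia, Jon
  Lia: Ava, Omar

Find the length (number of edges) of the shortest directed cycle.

For each vertex v, BFS finds the shortest path from v back to v.
The shortest such closed walk is Max → Jon → Max, length 2.

2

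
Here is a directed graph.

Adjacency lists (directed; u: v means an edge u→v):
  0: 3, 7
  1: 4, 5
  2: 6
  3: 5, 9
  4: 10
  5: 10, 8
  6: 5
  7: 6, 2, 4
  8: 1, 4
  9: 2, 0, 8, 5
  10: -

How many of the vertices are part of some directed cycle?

6

A vertex is on a directed cycle iff it belongs to a strongly connected component of size ≥ 2 (or has a self-loop).
The vertices on cycles are {0, 1, 3, 5, 8, 9} — 6 in total.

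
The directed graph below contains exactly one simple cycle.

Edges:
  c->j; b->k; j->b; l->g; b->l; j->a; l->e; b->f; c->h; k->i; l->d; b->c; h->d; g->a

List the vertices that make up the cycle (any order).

b, c, j

DFS with gray/black marking from b:
b gray
  c gray
    h gray
      d gray
      d black
    h black
    j gray
      a gray
      a black
      j→b: b is gray → back edge
Back edge closes the cycle b → c → j → b; its vertices are {b, c, j}.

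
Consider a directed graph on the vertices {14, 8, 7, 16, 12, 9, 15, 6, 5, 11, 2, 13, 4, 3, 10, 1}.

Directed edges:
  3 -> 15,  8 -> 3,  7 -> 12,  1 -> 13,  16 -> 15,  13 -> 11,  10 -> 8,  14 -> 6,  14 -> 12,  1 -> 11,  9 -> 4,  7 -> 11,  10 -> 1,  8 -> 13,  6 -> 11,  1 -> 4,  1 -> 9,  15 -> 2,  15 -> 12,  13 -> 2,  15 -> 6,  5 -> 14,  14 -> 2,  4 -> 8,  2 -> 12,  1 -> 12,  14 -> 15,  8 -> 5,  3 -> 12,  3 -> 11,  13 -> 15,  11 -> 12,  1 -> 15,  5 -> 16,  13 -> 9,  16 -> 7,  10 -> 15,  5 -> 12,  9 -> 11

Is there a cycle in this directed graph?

Yes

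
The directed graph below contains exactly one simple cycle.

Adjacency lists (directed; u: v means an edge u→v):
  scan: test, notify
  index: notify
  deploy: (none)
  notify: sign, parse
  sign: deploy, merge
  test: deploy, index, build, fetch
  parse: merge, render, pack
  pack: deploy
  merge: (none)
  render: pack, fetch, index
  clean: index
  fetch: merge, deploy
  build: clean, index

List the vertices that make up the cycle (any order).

index, parse, notify, render

DFS with gray/black marking from notify:
notify gray
  sign gray
    deploy gray
    deploy black
    merge gray
    merge black
  sign black
  parse gray
    parse→merge: merge black — skip
    render gray
      pack gray
        pack→deploy: deploy black — skip
      pack black
      fetch gray
        fetch→merge: merge black — skip
        fetch→deploy: deploy black — skip
      fetch black
      index gray
        index→notify: notify is gray → back edge
Back edge closes the cycle notify → parse → render → index → notify; its vertices are {index, parse, notify, render}.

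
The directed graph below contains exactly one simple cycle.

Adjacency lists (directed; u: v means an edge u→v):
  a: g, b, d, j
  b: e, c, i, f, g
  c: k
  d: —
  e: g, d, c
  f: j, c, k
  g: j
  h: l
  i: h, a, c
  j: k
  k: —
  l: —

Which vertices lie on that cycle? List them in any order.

a, b, i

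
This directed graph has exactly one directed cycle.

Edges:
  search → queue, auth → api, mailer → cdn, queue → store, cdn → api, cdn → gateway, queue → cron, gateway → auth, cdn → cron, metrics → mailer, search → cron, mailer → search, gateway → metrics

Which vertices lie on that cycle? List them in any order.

cdn, mailer, gateway, metrics

DFS with gray/black marking from mailer:
mailer gray
  search gray
    cron gray
    cron black
    queue gray
      queue→cron: cron black — skip
      store gray
      store black
    queue black
  search black
  cdn gray
    gateway gray
      auth gray
        api gray
        api black
      auth black
      metrics gray
        metrics→mailer: mailer is gray → back edge
Back edge closes the cycle mailer → cdn → gateway → metrics → mailer; its vertices are {cdn, mailer, gateway, metrics}.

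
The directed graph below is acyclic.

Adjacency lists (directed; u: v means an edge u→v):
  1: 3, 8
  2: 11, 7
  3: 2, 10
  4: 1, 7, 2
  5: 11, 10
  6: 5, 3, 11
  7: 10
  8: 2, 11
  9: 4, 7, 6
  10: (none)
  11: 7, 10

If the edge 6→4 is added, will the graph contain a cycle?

Adding 6→4 creates a cycle iff 4 can already reach 6.
Explore from 4: no path reaches 6. The graph stays acyclic.

No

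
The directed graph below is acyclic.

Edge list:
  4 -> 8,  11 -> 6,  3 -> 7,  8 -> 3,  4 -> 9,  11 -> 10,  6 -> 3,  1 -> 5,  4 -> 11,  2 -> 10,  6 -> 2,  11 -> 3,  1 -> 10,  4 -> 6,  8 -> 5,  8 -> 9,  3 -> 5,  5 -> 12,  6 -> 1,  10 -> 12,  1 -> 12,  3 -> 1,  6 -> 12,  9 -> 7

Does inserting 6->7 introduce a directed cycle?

No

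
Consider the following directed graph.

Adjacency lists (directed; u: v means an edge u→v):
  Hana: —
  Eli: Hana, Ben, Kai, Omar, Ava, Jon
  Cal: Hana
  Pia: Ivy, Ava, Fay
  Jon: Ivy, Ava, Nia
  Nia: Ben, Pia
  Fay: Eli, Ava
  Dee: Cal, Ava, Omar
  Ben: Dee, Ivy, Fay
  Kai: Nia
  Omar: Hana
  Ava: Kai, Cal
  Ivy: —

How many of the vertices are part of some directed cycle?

9

A vertex is on a directed cycle iff it belongs to a strongly connected component of size ≥ 2 (or has a self-loop).
The vertices on cycles are {Ava, Ben, Dee, Eli, Fay, Jon, Kai, Nia, Pia} — 9 in total.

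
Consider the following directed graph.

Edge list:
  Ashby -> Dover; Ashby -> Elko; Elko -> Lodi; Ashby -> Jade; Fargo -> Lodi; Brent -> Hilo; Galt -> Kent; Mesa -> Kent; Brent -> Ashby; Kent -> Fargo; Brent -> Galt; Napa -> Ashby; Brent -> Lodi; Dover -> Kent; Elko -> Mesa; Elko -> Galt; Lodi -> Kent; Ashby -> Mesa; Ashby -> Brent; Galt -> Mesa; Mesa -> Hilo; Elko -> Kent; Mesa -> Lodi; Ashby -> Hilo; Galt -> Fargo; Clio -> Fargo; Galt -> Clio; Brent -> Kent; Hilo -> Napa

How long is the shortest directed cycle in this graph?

For each vertex v, BFS finds the shortest path from v back to v.
The shortest such closed walk is Brent → Ashby → Brent, length 2.

2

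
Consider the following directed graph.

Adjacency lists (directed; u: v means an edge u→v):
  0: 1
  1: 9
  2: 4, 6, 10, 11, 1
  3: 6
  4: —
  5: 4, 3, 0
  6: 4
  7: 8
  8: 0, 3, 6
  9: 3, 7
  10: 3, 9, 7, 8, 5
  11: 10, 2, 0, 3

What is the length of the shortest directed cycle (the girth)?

2

For each vertex v, BFS finds the shortest path from v back to v.
The shortest such closed walk is 2 → 11 → 2, length 2.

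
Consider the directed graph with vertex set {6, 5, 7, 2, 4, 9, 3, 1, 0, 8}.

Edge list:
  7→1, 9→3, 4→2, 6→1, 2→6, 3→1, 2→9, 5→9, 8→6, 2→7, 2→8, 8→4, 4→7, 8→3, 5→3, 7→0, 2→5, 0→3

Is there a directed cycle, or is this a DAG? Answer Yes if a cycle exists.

Yes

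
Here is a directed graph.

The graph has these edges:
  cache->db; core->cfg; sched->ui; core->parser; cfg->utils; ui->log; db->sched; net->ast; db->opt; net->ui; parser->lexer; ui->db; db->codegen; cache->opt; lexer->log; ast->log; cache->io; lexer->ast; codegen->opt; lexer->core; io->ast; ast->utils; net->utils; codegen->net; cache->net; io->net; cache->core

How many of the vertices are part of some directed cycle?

A vertex is on a directed cycle iff it belongs to a strongly connected component of size ≥ 2 (or has a self-loop).
The vertices on cycles are {db, ui, net, core, lexer, sched, parser, codegen} — 8 in total.

8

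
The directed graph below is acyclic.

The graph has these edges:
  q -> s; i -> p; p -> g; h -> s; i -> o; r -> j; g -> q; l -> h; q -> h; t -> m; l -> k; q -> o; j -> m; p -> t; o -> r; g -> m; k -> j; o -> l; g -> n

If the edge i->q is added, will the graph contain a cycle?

No

Adding i→q creates a cycle iff q can already reach i.
Explore from q: no path reaches i. The graph stays acyclic.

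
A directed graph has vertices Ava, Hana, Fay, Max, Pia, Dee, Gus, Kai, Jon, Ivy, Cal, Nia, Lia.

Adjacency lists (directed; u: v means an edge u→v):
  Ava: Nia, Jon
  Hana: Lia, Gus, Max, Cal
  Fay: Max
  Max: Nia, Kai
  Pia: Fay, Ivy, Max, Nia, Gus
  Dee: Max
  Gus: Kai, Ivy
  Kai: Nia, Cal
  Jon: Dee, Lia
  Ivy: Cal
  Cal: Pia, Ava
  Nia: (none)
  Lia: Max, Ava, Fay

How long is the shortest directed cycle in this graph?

For each vertex v, BFS finds the shortest path from v back to v.
The shortest such closed walk is Cal → Pia → Ivy → Cal, length 3.

3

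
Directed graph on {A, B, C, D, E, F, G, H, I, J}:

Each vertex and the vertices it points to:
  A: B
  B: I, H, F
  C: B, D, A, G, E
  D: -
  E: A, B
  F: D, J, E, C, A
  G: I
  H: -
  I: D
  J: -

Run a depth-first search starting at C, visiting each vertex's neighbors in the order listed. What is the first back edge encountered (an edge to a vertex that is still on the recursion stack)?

DFS from C (visiting each vertex's neighbors in the order listed); mark gray on enter, black on exit:
C gray
  B gray
    I gray
      D gray
      D black
    I black
    H gray
    H black
    F gray
      F→D: D black — skip
      J gray
      J black
      E gray
        A gray
          A→B: B is gray → back edge
First back edge: A → B.

A→B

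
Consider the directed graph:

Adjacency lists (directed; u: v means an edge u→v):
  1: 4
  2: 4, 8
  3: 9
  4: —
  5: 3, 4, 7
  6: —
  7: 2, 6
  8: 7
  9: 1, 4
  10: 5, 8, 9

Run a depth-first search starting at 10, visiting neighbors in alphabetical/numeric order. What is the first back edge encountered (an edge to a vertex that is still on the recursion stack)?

DFS from 10 (visiting neighbors in alphabetical/numeric order); mark gray on enter, black on exit:
10 gray
  5 gray
    3 gray
      9 gray
        1 gray
          4 gray
          4 black
        1 black
        9→4: 4 black — skip
      9 black
    3 black
    5→4: 4 black — skip
    7 gray
      2 gray
        2→4: 4 black — skip
        8 gray
          8→7: 7 is gray → back edge
First back edge: 8 → 7.

8→7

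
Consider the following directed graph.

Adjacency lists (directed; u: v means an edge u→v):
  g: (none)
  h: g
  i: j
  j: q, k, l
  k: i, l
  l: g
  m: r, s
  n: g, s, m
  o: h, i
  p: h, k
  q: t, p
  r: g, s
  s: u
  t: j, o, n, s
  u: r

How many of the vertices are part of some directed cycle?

A vertex is on a directed cycle iff it belongs to a strongly connected component of size ≥ 2 (or has a self-loop).
The vertices on cycles are {i, j, k, o, p, q, r, s, t, u} — 10 in total.

10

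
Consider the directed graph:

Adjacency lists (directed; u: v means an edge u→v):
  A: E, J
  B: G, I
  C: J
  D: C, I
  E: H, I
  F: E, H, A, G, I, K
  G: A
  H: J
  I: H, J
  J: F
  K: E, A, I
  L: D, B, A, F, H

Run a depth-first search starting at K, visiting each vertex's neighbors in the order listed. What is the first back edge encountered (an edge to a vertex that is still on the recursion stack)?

F→E

DFS from K (visiting each vertex's neighbors in the order listed); mark gray on enter, black on exit:
K gray
  E gray
    H gray
      J gray
        F gray
          F→E: E is gray → back edge
First back edge: F → E.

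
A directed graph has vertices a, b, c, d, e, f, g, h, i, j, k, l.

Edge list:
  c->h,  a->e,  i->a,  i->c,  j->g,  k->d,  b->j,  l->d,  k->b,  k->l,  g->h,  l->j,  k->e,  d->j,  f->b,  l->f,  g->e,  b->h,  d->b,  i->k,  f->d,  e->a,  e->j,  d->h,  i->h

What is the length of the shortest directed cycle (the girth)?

For each vertex v, BFS finds the shortest path from v back to v.
The shortest such closed walk is a → e → a, length 2.

2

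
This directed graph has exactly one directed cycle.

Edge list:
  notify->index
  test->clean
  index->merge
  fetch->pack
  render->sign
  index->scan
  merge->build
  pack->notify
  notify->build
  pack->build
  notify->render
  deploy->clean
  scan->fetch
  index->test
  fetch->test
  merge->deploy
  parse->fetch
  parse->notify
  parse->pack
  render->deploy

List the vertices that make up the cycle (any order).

DFS with gray/black marking from notify:
notify gray
  index gray
    scan gray
      fetch gray
        pack gray
          pack→notify: notify is gray → back edge
Back edge closes the cycle notify → index → scan → fetch → pack → notify; its vertices are {pack, scan, fetch, index, notify}.

pack, scan, fetch, index, notify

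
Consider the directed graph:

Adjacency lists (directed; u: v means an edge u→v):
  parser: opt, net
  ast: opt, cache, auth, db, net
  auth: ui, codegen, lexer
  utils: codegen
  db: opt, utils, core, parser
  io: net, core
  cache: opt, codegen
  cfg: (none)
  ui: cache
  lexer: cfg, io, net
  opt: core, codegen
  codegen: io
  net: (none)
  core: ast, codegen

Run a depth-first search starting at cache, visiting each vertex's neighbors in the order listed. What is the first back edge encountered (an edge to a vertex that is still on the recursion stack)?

ast->opt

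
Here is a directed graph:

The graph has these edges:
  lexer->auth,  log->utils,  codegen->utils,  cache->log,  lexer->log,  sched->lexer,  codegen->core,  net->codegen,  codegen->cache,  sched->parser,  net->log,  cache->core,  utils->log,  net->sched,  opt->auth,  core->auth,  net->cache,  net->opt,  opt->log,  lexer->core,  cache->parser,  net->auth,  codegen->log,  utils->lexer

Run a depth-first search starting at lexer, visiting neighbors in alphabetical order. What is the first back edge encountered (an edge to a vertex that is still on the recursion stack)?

utils->lexer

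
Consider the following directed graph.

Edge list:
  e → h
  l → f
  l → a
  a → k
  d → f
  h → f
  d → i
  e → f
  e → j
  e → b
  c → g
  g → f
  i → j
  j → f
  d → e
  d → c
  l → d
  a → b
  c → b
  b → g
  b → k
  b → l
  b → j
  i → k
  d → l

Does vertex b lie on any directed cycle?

Yes

b is on a cycle iff b can reach itself via ≥1 edge.
b → l → a → b — yes.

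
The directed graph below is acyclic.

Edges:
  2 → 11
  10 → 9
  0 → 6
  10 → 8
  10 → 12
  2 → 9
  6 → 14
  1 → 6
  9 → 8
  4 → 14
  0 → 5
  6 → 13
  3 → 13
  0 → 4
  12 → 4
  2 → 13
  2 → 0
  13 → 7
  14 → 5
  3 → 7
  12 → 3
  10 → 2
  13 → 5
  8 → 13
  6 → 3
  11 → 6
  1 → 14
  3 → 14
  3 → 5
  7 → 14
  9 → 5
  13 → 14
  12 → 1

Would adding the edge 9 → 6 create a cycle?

Adding 9→6 creates a cycle iff 6 can already reach 9.
Explore from 6: no path reaches 9. The graph stays acyclic.

No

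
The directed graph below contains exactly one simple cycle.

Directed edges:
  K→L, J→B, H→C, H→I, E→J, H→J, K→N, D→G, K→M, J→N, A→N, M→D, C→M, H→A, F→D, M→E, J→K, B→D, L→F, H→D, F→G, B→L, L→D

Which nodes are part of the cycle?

E, J, K, M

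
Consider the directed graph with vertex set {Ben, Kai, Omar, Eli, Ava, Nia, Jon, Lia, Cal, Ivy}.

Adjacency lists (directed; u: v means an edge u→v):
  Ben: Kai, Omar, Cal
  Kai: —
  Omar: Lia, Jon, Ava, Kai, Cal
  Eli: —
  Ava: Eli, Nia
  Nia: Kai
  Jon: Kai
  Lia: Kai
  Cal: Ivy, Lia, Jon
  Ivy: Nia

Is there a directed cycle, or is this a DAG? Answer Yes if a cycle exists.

DFS with white/gray/black marking, starting from Cal:
Cal gray
  Ivy gray
    Nia gray
      Kai gray
      Kai black
    Nia black
  Ivy black
  Lia gray
    Lia→Kai: Kai black — skip
  Lia black
  Jon gray
    Jon→Kai: Kai black — skip
  Jon black
Cal black
Ben gray
  Ben→Kai: Kai black — skip
  Omar gray
    Omar→Lia: Lia black — skip
    Omar→Jon: Jon black — skip
    Ava gray
      Eli gray
      Eli black
      Ava→Nia: Nia black — skip
    Ava black
    Omar→Kai: Kai black — skip
    Omar→Cal: Cal black — skip
  Omar black
  Ben→Cal: Cal black — skip
Ben black
Every edge goes to a white or black vertex — no back edge, so the graph is acyclic.

No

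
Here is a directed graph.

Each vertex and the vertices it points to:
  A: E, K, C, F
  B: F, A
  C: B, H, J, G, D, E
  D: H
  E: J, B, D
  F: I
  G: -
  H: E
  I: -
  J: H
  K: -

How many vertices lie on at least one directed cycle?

A vertex is on a directed cycle iff it belongs to a strongly connected component of size ≥ 2 (or has a self-loop).
The vertices on cycles are {A, B, C, D, E, H, J} — 7 in total.

7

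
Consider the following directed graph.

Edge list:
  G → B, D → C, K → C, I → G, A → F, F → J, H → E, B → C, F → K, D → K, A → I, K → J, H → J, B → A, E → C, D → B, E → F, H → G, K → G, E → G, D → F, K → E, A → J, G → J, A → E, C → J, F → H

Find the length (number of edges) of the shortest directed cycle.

3

For each vertex v, BFS finds the shortest path from v back to v.
The shortest such closed walk is F → H → E → F, length 3.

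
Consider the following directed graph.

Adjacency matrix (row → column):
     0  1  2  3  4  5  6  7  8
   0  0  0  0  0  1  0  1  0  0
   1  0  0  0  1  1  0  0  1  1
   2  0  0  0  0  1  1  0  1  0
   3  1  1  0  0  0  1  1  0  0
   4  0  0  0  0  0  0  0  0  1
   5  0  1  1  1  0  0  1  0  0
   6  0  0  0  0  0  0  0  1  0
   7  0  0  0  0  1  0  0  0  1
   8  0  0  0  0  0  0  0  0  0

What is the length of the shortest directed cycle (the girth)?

For each vertex v, BFS finds the shortest path from v back to v.
The shortest such closed walk is 5 → 3 → 5, length 2.

2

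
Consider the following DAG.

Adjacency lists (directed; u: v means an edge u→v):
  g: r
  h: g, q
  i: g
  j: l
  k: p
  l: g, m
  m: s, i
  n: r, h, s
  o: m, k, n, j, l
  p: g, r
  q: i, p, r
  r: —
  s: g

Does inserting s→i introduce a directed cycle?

No

Adding s→i creates a cycle iff i can already reach s.
Explore from i: no path reaches s. The graph stays acyclic.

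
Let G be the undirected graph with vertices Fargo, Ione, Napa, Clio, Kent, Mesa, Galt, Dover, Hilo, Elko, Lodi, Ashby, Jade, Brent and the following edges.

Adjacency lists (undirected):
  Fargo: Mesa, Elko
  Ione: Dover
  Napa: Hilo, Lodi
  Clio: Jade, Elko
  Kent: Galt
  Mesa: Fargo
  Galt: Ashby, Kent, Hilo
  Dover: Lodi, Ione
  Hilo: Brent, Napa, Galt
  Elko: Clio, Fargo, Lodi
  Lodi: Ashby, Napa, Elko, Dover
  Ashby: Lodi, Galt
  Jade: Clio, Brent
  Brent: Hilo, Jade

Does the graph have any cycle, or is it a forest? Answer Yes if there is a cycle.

DFS, tracking each vertex's parent; an edge to a visited non-parent vertex closes a cycle.
Start from Mesa:
visit Mesa (parent –)
  visit Fargo (parent Mesa)
    Fargo–Mesa: parent, skip
    visit Elko (parent Fargo)
      visit Clio (parent Elko)
        visit Jade (parent Clio)
          Jade–Clio: parent, skip
          visit Brent (parent Jade)
            visit Hilo (parent Brent)
              Hilo–Brent: parent, skip
              visit Napa (parent Hilo)
                Napa–Hilo: parent, skip
                visit Lodi (parent Napa)
                  visit Ashby (parent Lodi)
                    Ashby–Lodi: parent, skip
                    visit Galt (parent Ashby)
                      Galt–Ashby: parent, skip
                      visit Kent (parent Galt)
                        Kent–Galt: parent, skip
                      Galt–Hilo: Hilo visited and ≠ parent → cycle
Cycle: Hilo – Napa – Lodi – Ashby – Galt – Hilo.

Yes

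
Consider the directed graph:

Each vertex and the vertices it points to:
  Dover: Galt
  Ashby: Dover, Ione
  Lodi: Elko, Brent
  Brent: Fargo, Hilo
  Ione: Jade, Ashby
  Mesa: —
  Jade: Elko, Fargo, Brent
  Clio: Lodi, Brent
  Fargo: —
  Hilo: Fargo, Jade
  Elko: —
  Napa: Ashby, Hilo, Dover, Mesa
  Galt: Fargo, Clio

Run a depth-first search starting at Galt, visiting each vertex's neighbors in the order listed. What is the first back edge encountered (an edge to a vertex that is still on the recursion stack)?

Jade->Brent

DFS from Galt (visiting each vertex's neighbors in the order listed); mark gray on enter, black on exit:
Galt gray
  Fargo gray
  Fargo black
  Clio gray
    Lodi gray
      Elko gray
      Elko black
      Brent gray
        Brent→Fargo: Fargo black — skip
        Hilo gray
          Hilo→Fargo: Fargo black — skip
          Jade gray
            Jade→Elko: Elko black — skip
            Jade→Fargo: Fargo black — skip
            Jade→Brent: Brent is gray → back edge
First back edge: Jade → Brent.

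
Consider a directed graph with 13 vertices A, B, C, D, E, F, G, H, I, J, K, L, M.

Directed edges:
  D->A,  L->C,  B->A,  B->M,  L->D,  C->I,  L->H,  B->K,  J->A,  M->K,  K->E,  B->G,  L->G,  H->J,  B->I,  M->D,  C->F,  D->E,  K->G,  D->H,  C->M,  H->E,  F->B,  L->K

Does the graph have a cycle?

No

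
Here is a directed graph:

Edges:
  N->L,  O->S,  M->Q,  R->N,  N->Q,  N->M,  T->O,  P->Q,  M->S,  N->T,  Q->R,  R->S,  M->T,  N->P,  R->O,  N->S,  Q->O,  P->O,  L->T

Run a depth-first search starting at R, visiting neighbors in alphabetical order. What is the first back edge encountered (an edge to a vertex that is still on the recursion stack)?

DFS from R (visiting neighbors in alphabetical order); mark gray on enter, black on exit:
R gray
  N gray
    L gray
      T gray
        O gray
          S gray
          S black
        O black
      T black
    L black
    M gray
      Q gray
        Q→O: O black — skip
        Q→R: R is gray → back edge
First back edge: Q → R.

Q->R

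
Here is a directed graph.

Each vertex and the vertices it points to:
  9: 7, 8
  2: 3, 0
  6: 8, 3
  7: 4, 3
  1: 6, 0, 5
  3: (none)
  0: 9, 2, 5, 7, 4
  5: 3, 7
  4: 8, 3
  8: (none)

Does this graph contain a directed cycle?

Yes

DFS with white/gray/black marking, starting from 4:
4 gray
  8 gray
  8 black
  3 gray
  3 black
4 black
9 gray
  7 gray
    7→4: 4 black — skip
    7→3: 3 black — skip
  7 black
  9→8: 8 black — skip
9 black
2 gray
  2→3: 3 black — skip
  0 gray
    0→9: 9 black — skip
    0→2: 2 is gray → back edge
Back edge found, so a cycle exists: 2 → 0 → 2.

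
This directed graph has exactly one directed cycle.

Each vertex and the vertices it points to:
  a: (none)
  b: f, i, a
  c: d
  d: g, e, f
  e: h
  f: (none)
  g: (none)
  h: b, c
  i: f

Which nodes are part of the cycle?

DFS with gray/black marking from h:
h gray
  b gray
    f gray
    f black
    i gray
      i→f: f black — skip
    i black
    a gray
    a black
  b black
  c gray
    d gray
      g gray
      g black
      e gray
        e→h: h is gray → back edge
Back edge closes the cycle h → c → d → e → h; its vertices are {c, d, e, h}.

c, d, e, h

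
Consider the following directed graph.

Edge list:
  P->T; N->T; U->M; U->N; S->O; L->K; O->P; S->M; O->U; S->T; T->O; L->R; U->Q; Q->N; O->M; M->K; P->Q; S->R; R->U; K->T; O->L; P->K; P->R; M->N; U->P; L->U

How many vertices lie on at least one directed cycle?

A vertex is on a directed cycle iff it belongs to a strongly connected component of size ≥ 2 (or has a self-loop).
The vertices on cycles are {K, L, M, N, O, P, Q, R, T, U} — 10 in total.

10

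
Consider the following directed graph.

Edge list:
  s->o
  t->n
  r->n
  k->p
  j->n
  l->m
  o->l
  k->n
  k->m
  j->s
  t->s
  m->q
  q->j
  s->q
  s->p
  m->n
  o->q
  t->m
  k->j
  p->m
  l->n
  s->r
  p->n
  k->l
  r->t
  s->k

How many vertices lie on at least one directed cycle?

10

A vertex is on a directed cycle iff it belongs to a strongly connected component of size ≥ 2 (or has a self-loop).
The vertices on cycles are {j, k, l, m, o, p, q, r, s, t} — 10 in total.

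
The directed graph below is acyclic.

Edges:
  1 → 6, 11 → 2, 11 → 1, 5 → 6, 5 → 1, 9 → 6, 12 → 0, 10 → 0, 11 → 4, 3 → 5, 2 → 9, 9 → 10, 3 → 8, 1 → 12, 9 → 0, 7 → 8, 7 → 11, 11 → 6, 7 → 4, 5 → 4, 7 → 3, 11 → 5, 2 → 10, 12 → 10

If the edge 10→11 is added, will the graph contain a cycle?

Yes

Adding 10→11 creates a cycle iff 11 can already reach 10.
Path from 11: 11 → 2 → 10.
So 11 → … → 10 → 11 is a cycle.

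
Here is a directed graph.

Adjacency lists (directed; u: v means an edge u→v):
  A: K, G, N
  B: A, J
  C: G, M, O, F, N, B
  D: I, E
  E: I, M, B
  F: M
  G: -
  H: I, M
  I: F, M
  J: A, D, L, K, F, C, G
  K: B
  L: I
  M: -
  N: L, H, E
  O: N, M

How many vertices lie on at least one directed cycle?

A vertex is on a directed cycle iff it belongs to a strongly connected component of size ≥ 2 (or has a self-loop).
The vertices on cycles are {A, B, C, D, E, J, K, N, O} — 9 in total.

9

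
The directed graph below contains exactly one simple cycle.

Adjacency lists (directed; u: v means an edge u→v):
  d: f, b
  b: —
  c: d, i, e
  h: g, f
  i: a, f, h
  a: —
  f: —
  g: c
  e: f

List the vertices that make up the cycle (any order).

c, g, h, i

DFS with gray/black marking from c:
c gray
  d gray
    f gray
    f black
    b gray
    b black
  d black
  i gray
    a gray
    a black
    i→f: f black — skip
    h gray
      g gray
        g→c: c is gray → back edge
Back edge closes the cycle c → i → h → g → c; its vertices are {c, g, h, i}.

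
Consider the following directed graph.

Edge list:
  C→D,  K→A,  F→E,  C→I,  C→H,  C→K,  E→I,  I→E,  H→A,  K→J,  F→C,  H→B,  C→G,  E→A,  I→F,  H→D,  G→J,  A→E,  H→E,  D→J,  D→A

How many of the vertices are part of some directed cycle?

A vertex is on a directed cycle iff it belongs to a strongly connected component of size ≥ 2 (or has a self-loop).
The vertices on cycles are {A, C, D, E, F, H, I, K} — 8 in total.

8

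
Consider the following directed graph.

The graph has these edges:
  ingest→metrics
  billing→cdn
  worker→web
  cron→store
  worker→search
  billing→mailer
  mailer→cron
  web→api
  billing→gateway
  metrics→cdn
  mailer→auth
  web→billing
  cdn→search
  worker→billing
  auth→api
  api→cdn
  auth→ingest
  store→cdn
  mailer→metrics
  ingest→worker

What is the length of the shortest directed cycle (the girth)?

5

For each vertex v, BFS finds the shortest path from v back to v.
The shortest such closed walk is billing → mailer → auth → ingest → worker → billing, length 5.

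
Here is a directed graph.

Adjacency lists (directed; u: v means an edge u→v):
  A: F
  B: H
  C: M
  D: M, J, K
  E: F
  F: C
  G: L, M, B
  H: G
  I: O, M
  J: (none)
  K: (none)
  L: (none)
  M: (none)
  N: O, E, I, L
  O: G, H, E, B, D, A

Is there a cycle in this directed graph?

Yes

DFS with white/gray/black marking, starting from D:
D gray
  M gray
  M black
  J gray
  J black
  K gray
  K black
D black
A gray
  F gray
    C gray
      C→M: M black — skip
    C black
  F black
A black
B gray
  H gray
    G gray
      L gray
      L black
      G→M: M black — skip
      G→B: B is gray → back edge
Back edge found, so a cycle exists: B → H → G → B.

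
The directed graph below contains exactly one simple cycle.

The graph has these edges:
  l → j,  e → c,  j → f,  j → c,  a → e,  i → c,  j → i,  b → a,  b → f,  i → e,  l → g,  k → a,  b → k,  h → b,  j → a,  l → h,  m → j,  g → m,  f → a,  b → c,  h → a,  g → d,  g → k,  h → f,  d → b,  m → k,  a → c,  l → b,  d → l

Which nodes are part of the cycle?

DFS with gray/black marking from l:
l gray
  h gray
    b gray
      c gray
      c black
      k gray
        a gray
          e gray
            e→c: c black — skip
          e black
          a→c: c black — skip
        a black
      k black
      f gray
        f→a: a black — skip
      f black
      b→a: a black — skip
    b black
    h→a: a black — skip
    h→f: f black — skip
  h black
  g gray
    m gray
      j gray
        j→f: f black — skip
        i gray
          i→e: e black — skip
          i→c: c black — skip
        i black
        j→a: a black — skip
        j→c: c black — skip
      j black
      m→k: k black — skip
    m black
    d gray
      d→b: b black — skip
      d→l: l is gray → back edge
Back edge closes the cycle l → g → d → l; its vertices are {d, g, l}.

d, g, l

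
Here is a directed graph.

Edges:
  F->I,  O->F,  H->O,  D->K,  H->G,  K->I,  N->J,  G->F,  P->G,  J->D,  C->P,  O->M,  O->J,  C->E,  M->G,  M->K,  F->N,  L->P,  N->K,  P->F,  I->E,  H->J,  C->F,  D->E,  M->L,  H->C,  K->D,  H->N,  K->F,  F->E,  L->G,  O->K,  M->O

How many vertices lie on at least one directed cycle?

A vertex is on a directed cycle iff it belongs to a strongly connected component of size ≥ 2 (or has a self-loop).
The vertices on cycles are {D, F, J, K, M, N, O} — 7 in total.

7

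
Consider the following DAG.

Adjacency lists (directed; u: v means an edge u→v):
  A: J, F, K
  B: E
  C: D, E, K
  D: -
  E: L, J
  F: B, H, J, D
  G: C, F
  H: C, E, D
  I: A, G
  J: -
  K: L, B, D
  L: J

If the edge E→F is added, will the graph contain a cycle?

Adding E→F creates a cycle iff F can already reach E.
Path from F: F → H → E.
So F → … → E → F is a cycle.

Yes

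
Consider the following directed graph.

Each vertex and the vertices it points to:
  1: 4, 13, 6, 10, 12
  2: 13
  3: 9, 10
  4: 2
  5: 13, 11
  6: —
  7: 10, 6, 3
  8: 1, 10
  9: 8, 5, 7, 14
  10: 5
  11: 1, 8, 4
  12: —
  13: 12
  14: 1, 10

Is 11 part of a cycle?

11 is on a cycle iff 11 can reach itself via ≥1 edge.
11 → 1 → 10 → 5 → 11 — yes.

Yes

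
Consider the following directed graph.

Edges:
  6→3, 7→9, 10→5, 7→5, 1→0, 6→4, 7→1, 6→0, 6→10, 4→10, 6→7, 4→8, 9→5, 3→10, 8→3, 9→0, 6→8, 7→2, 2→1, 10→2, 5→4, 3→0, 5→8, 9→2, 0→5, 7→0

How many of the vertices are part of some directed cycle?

A vertex is on a directed cycle iff it belongs to a strongly connected component of size ≥ 2 (or has a self-loop).
The vertices on cycles are {0, 1, 2, 3, 4, 5, 8, 10} — 8 in total.

8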